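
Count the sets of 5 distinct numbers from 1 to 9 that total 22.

5 distinct digits from 1–9 sum between 15 and 35.

9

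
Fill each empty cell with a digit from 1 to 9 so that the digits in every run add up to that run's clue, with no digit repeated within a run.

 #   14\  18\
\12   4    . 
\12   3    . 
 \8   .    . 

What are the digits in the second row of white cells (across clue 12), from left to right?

R1C2 = 12 − 4 = 8 completes the 12 across.
R2C2 = 12 − 3 = 9 completes the 12 across.
R3C1 = 14 − 7 = 7 completes the 14 down.
R3C2 = 8 − 7 = 1 completes the 8 across.

3 9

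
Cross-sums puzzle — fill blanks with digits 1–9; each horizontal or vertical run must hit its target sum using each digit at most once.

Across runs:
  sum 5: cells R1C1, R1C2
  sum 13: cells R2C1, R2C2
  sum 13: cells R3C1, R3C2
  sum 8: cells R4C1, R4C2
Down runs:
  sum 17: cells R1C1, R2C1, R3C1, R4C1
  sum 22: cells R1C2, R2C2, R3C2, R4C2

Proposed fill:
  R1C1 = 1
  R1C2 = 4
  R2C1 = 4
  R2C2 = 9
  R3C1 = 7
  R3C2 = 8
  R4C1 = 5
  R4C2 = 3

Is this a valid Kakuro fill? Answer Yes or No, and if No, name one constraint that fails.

No — the down run R1C2–R4C2 sums to 24, not 22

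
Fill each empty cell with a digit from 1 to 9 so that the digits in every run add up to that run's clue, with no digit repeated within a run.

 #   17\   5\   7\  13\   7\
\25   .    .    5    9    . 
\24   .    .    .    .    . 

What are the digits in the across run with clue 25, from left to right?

17 in 2 cells must be {8,9}.
Given what's placed, R1C1 must be 8 to fit the 25 across and 17 down.
R2C1 = 17 − 8 = 9 completes the 17 down.
R2C3 = 7 − 5 = 2 completes the 7 down.
R2C4 = 13 − 9 = 4 completes the 13 down.
No cell is forced outright now. R2C2 can only be 1 or 3 (the digits allowed by both its 24 across and its 5 down). If R2C2 = 1: then R1C2 would have to be in {1,2} for the 25 across but in {4} for the 5 down — contradiction. So R2C2 = 3.
R1C2 = 5 − 3 = 2 completes the 5 down.
R1C5 = 25 − 24 = 1 completes the 25 across.

8, 2, 5, 9, 1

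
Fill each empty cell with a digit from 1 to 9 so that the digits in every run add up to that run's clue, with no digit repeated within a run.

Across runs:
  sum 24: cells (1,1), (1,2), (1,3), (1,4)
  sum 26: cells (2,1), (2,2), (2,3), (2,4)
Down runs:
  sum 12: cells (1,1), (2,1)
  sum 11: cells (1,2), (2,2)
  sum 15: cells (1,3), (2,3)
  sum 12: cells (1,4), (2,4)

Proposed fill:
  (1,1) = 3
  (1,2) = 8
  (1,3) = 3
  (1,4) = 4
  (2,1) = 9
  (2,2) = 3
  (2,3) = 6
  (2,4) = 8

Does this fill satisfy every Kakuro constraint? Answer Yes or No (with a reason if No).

No — the across run (1,1)–(1,4) sums to 18, not 24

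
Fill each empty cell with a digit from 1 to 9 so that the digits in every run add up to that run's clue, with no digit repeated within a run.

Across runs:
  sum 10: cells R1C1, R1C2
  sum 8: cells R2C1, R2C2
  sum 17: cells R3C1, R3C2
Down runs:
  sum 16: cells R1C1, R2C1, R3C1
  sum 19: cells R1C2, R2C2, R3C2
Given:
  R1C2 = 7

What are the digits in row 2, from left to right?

5 3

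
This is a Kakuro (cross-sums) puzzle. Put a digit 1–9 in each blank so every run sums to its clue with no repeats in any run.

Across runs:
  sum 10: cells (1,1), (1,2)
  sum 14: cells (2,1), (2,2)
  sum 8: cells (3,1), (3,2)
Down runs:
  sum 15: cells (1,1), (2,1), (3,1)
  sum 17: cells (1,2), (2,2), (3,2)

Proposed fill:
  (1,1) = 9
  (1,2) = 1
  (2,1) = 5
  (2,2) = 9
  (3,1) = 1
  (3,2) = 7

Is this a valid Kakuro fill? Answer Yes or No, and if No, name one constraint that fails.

Across: 9+1=10; 5+9=14; 1+7=8. Down: 9+5+1=15; 1+9+7=17. No digit repeats within any run.

Yes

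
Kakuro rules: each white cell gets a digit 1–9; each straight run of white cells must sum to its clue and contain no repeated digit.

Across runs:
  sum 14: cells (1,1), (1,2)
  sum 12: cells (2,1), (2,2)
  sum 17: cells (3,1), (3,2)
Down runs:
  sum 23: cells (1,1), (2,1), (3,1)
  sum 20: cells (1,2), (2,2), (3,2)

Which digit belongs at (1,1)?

6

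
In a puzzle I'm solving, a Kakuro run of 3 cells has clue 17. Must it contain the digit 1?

No

Counterexample: {2,6,9} sums to 17 without using 1.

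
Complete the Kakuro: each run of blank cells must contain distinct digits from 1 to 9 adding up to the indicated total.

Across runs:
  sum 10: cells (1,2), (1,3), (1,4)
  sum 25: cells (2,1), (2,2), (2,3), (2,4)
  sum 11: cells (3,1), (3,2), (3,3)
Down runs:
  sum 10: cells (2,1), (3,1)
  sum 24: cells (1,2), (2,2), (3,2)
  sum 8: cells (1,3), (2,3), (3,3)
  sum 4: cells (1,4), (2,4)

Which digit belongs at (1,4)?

1

24 in 3 cells must be {7,8,9}; 4 in 2 cells must be {1,3}.
Only 7 fits (1,2) under both its across sum 10 and down sum 24.
Given what's placed, (1,4) must be 1 to fit the 10 across and 4 down.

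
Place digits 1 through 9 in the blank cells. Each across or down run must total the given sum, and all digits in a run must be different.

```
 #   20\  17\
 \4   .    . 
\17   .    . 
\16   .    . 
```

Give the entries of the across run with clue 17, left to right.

8 9

4 in 2 cells must be {1,3}; 17 in 2 cells must be {8,9}; 16 in 2 cells must be {7,9}.
The 4 across and the 20 down share only 3, so R1C1 = 3.
R1C2 = 4 − 3 = 1 completes the 4 across.
Given what's placed, R2C2 must be 9 to fit the 17 across and 17 down.
R3C1 = 9: the only remaining digit allowed by both the 16 across and the 20 down.
R3C2 = 16 − 9 = 7 completes the 16 across.
R2C1 = 17 − 9 = 8 completes the 17 across.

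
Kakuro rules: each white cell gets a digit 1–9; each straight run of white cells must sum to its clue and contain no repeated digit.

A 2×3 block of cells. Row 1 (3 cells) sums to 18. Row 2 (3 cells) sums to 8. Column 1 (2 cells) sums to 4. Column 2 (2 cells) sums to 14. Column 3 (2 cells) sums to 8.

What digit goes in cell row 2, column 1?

4 in 2 cells must be {1,3}.
The 8 across and the 14 down share only 5, so (2,2) = 5.
(1,2) = 14 − 5 = 9 completes the 14 down.
Given what's placed, (2,1) must be 1 to fit the 8 across and 4 down.
(2,3) = 8 − 6 = 2 completes the 8 across.
(1,1) = 4 − 1 = 3 completes the 4 down.
(1,3) = 18 − 12 = 6 completes the 18 across.

1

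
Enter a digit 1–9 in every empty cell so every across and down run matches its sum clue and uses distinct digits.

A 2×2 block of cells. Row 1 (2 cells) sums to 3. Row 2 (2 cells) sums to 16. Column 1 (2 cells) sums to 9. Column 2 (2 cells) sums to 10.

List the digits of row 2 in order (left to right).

3 in 2 cells must be {1,2}; 16 in 2 cells must be {7,9}.
The 16 across and the 9 down share only 7, so (2,1) = 7.
(2,2) = 16 − 7 = 9 completes the 16 across.
(1,1) = 9 − 7 = 2 completes the 9 down.
(1,2) = 3 − 2 = 1 completes the 3 across.

7 9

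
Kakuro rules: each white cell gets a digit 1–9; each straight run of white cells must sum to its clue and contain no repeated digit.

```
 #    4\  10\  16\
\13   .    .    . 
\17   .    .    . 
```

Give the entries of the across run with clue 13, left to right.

3 1 9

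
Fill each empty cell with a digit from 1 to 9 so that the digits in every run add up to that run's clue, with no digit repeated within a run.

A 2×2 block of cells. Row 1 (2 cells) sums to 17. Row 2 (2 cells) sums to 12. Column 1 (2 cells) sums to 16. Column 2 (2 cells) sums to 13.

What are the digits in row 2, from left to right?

7 5

17 in 2 cells must be {8,9}; 16 in 2 cells must be {7,9}.
The 17 across and the 16 down share only 9, so (1,1) = 9.
(1,2) = 17 − 9 = 8 completes the 17 across.
(2,1) = 16 − 9 = 7 completes the 16 down.
(2,2) = 12 − 7 = 5 completes the 12 across.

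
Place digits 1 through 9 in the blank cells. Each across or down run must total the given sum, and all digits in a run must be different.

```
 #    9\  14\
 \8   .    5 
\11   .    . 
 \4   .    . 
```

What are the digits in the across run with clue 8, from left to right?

3, 5

4 in 2 cells must be {1,3}.
R1C1 = 8 − 5 = 3 completes the 8 across.
Given what's placed, R3C1 must be 1 to fit the 4 across and 9 down.
R3C2 = 4 − 1 = 3 completes the 4 across.
R2C1 = 9 − 4 = 5 completes the 9 down.
R2C2 = 11 − 5 = 6 completes the 11 across.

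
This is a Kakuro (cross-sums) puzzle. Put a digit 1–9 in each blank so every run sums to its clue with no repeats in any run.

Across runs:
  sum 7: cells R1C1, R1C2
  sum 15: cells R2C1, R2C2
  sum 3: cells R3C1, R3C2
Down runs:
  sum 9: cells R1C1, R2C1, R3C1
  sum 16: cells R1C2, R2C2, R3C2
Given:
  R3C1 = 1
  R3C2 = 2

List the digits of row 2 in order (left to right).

6 9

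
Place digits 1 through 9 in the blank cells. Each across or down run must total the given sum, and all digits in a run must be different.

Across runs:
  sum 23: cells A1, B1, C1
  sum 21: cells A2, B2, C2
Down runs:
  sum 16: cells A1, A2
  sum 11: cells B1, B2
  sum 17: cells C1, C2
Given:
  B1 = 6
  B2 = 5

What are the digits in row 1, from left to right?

23 in 3 cells must be {6,8,9}; 16 in 2 cells must be {7,9}; 17 in 2 cells must be {8,9}.
A1 = 9: the only remaining digit allowed by both the 23 across and the 16 down.
C1 = 23 − 15 = 8 completes the 23 across.
A2 = 16 − 9 = 7 completes the 16 down.
C2 = 21 − 12 = 9 completes the 21 across.

9 6 8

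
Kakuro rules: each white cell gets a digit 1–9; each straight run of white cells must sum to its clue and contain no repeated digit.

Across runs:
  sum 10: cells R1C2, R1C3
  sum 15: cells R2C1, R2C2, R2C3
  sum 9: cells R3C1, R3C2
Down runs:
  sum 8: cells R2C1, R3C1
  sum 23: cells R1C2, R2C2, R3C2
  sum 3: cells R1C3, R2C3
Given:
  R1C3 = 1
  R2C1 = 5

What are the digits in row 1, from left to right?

23 in 3 cells must be {6,8,9}; 3 in 2 cells must be {1,2}.
R1C2 = 10 − 1 = 9 completes the 10 across.
R2C3 = 3 − 1 = 2 completes the 3 down.
R3C1 = 8 − 5 = 3 completes the 8 down.
R3C2 = 9 − 3 = 6 completes the 9 across.
R2C2 = 15 − 7 = 8 completes the 15 across.

9 1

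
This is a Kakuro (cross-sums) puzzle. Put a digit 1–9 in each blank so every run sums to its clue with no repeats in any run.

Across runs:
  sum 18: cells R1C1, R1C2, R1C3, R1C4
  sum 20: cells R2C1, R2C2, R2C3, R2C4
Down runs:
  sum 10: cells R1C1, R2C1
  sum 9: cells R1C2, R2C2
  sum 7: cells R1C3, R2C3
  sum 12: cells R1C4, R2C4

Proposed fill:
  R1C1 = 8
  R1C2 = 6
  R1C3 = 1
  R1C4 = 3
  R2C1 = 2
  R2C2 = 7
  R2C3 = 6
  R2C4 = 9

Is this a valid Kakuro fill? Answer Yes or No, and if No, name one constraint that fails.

No — the down run R1C2–R2C2 sums to 13, not 9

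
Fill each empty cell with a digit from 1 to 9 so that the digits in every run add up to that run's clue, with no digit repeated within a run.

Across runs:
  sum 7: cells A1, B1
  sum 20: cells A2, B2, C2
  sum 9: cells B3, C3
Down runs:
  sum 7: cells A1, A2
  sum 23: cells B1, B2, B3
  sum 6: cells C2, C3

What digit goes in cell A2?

6

23 in 3 cells must be {6,8,9}.
The 7 across and the 23 down share only 6, so B1 = 6.
B3 = 8: the only remaining digit allowed by both the 9 across and the 23 down.
C3 = 9 − 8 = 1 completes the 9 across.
A1 = 7 − 6 = 1 completes the 7 across.
A2 = 7 − 1 = 6 completes the 7 down.
B2 = 23 − 14 = 9 completes the 23 down.
C2 = 20 − 15 = 5 completes the 20 across.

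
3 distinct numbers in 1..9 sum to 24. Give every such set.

{7,8,9}

3 distinct digits from 1–9 sum between 6 and 24.
Only one set works: {7,8,9}.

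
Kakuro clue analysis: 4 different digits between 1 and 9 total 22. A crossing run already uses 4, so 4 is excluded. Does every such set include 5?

No

Counterexample: {1,6,7,8} sums to 22 under that restriction without using 5.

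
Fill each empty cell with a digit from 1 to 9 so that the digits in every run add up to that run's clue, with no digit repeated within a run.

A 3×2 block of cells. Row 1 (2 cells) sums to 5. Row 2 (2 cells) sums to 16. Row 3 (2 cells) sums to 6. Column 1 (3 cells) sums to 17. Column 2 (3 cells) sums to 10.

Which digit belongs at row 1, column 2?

16 in 2 cells must be {7,9}.
The 16 across and the 10 down share only 7, so (2,2) = 7.
(2,1) = 16 − 7 = 9 completes the 16 across.
Nothing is forced directly, so branch on (1,2), whose candidates are 1 or 2. If (1,2) = 1: then (1,1) would have to be in {4} for the 5 across but in {1,2,3,5,6,7} for the 17 down — contradiction. So (1,2) = 2.
(1,1) = 5 − 2 = 3 completes the 5 across.
(3,1) = 17 − 12 = 5 completes the 17 down.
(3,2) = 6 − 5 = 1 completes the 6 across.

2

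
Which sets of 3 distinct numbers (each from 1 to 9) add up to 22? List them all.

{5,8,9}; {6,7,9}

3 distinct digits from 1–9 sum between 6 and 24.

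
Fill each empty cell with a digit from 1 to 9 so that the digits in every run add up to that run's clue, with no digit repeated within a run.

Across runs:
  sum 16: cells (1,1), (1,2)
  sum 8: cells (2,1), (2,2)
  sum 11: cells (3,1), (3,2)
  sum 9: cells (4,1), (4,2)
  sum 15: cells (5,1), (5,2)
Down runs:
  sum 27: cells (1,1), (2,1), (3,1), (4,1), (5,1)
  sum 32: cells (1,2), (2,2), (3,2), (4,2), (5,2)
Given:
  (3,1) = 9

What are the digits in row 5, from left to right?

8 7

16 in 2 cells must be {7,9}.
Given what's placed, (1,1) must be 7 to fit the 16 across and 27 down.
(1,2) = 16 − 7 = 9 completes the 16 across.
(3,2) = 11 − 9 = 2 completes the 11 across.
Nothing is forced directly, so branch on (5,1), whose candidates are 6 or 8. If (5,1) = 6: then (5,2) would have to be in {9} for the 15 across but in {6,7,8} for the 32 down — contradiction. So (5,1) = 8.
(5,2) = 15 − 8 = 7 completes the 15 across.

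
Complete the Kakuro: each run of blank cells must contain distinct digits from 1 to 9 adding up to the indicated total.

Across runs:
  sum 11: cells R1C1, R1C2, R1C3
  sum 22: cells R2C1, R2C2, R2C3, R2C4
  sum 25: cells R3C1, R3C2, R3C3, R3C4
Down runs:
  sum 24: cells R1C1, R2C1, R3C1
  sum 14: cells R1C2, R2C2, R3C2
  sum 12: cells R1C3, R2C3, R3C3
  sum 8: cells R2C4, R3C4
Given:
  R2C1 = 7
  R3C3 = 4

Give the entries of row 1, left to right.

8 1 2

24 in 3 cells must be {7,8,9}.
R1C1 = 8: the only remaining digit allowed by both the 11 across and the 24 down.
R3C1 = 24 − 15 = 9 completes the 24 down.
No cell is forced outright now. R1C2 can only be 1 or 2 (the digits allowed by both its 11 across and its 14 down). If R1C2 = 2: that forces R1C3 = 1, after which R2C3 would have to be in {1,2,3,4,5,6,8,9} for the 22 across but in {7} for the 12 down — contradiction. So R1C2 = 1.
R1C3 = 11 − 9 = 2 completes the 11 across.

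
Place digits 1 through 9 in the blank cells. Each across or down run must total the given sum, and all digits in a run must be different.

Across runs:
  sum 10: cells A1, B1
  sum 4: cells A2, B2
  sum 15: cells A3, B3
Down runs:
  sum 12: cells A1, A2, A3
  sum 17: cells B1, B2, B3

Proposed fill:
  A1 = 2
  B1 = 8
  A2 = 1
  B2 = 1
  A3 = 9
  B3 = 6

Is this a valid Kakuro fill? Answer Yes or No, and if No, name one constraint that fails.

No — the down run B1–B3 sums to 15, not 17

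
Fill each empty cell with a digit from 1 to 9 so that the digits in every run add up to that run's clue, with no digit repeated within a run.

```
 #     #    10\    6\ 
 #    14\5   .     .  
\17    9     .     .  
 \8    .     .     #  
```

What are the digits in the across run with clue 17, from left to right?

R3C1 = 14 − 9 = 5 completes the 14 down.
R3C2 = 8 − 5 = 3 completes the 8 across.
No cell is forced outright now. R1C2 can only be 1 or 2 (the digits allowed by both its 5 across and its 10 down). If R1C2 = 2: then R1C3 would have to be in {3} for the 5 across but in {1,2,4,5} for the 6 down — contradiction. So R1C2 = 1.
R1C3 = 5 − 1 = 4 completes the 5 across.
R2C2 = 10 − 4 = 6 completes the 10 down.
R2C3 = 17 − 15 = 2 completes the 17 across.

9 6 2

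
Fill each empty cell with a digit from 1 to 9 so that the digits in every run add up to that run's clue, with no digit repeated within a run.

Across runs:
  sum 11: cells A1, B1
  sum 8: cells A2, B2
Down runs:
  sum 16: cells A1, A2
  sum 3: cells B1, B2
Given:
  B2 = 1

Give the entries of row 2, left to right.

7, 1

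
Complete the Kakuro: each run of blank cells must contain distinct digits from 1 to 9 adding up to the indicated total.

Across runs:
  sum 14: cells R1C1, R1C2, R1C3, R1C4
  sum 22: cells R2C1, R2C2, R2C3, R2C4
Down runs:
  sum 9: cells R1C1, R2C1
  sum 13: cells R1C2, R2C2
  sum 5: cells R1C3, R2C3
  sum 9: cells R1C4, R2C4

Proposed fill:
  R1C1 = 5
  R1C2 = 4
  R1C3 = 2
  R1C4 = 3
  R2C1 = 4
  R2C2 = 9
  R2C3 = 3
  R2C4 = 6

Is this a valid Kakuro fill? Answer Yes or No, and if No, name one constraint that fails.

Across: 5+4+2+3=14; 4+9+3+6=22. Down: 5+4=9; 4+9=13; 2+3=5; 3+6=9. No digit repeats within any run.

Yes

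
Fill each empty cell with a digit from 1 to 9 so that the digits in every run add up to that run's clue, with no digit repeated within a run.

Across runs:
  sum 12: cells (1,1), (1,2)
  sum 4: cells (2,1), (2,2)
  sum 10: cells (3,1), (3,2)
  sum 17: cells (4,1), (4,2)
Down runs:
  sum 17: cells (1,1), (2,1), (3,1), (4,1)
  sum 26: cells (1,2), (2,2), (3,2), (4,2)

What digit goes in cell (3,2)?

4 in 2 cells must be {1,3}; 17 in 2 cells must be {8,9}.
Only 3 fits (2,2) under both its across sum 4 and down sum 26.
(2,1) = 4 − 3 = 1 completes the 4 across.
Nothing is forced directly, so branch on (1,2), whose candidates are 8 or 9. If (1,2) = 8: that forces (1,1) = 4, (4,1) = 9, after which (4,2) would have to be in {8} for the 17 across but in {6,9} for the 26 down — contradiction. So (1,2) = 9.
(1,1) = 12 − 9 = 3 completes the 12 across.
(4,2) = 8: the only remaining digit allowed by both the 17 across and the 26 down.
(3,2) = 26 − 20 = 6 completes the 26 down.

6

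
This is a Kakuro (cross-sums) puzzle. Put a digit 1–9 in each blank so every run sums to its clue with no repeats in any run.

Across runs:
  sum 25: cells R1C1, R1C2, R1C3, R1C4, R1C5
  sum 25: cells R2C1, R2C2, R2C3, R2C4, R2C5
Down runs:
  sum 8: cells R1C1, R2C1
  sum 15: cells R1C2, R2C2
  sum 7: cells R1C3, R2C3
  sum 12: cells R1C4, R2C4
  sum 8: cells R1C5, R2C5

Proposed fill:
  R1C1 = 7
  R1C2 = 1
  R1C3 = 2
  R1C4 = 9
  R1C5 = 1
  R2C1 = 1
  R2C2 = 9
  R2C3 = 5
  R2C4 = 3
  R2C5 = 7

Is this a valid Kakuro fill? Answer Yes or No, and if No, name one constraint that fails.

No — the down run R1C2–R2C2 sums to 10, not 15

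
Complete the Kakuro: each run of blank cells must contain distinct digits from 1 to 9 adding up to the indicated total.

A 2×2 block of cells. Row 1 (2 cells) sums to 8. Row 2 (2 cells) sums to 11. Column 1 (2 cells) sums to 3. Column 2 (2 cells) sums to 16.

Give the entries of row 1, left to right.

3 in 2 cells must be {1,2}; 16 in 2 cells must be {7,9}.
The 8 across and the 16 down share only 7, so (1,2) = 7.
The 11 across and the 3 down share only 2, so (2,1) = 2.
(2,2) = 11 − 2 = 9 completes the 11 across.
(1,1) = 8 − 7 = 1 completes the 8 across.

1, 7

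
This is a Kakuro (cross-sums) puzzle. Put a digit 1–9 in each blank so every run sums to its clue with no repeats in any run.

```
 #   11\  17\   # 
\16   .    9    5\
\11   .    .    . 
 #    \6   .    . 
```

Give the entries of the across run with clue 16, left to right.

16 in 2 cells must be {7,9}.
R1C1 = 16 − 9 = 7 completes the 16 across.
R2C1 = 11 − 7 = 4 completes the 11 down.
No cell is forced outright now. R2C3 can only be 1 or 2 (the digits allowed by both its 11 across and its 5 down). If R2C3 = 2: that forces R2C2 = 5, after which R3C2 would have to be in {1,2,4,5} for the 6 across but in {3} for the 17 down — contradiction. So R2C3 = 1.
R2C2 = 11 − 5 = 6 completes the 11 across.
R3C2 = 17 − 15 = 2 completes the 17 down.
R3C3 = 6 − 2 = 4 completes the 6 across.

7, 9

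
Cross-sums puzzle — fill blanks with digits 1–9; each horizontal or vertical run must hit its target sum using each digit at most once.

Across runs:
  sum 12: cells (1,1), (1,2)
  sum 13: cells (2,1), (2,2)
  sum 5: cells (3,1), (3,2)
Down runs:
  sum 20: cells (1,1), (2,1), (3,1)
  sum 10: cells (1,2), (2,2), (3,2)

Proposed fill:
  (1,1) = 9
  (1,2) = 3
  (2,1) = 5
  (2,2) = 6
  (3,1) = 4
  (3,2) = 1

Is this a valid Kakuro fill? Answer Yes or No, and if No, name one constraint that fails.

No — the across run (2,1)–(2,2) sums to 11, not 13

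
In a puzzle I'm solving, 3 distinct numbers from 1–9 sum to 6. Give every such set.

{1,2,3}

3 distinct digits from 1–9 sum between 6 and 24.
Only one set works: {1,2,3}.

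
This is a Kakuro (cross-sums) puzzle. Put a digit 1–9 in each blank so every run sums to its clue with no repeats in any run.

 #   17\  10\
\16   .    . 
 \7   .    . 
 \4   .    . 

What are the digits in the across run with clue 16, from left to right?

9 7

16 in 2 cells must be {7,9}; 4 in 2 cells must be {1,3}.
The 16 across and the 10 down share only 7, so R1C2 = 7.
Given what's placed, R3C2 must be 1 to fit the 4 across and 10 down.
R1C1 = 16 − 7 = 9 completes the 16 across.
R2C2 = 10 − 8 = 2 completes the 10 down.
R3C1 = 4 − 1 = 3 completes the 4 across.
R2C1 = 7 − 2 = 5 completes the 7 across.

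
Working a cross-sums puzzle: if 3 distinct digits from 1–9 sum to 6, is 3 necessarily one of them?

The only way to make 6 from 3 distinct digits is {1,2,3}, which contains 3.

Yes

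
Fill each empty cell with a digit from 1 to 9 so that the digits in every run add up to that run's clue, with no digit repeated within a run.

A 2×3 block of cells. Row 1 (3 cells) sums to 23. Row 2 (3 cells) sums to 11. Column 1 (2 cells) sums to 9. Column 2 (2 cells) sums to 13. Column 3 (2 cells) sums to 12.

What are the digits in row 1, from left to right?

8 6 9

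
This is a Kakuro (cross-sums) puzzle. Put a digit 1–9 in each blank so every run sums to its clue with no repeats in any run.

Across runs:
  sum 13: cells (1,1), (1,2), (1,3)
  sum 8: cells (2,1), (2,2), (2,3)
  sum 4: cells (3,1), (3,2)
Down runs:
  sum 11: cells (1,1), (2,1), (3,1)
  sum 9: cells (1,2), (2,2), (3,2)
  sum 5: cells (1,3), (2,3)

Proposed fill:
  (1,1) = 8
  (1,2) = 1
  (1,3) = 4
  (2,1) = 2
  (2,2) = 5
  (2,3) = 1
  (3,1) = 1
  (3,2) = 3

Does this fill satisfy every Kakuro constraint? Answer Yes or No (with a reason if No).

Across: 8+1+4=13; 2+5+1=8; 1+3=4. Down: 8+2+1=11; 1+5+3=9; 4+1=5. No digit repeats within any run.

Yes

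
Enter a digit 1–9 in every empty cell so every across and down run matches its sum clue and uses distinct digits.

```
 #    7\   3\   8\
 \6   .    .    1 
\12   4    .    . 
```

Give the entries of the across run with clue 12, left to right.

4 1 7

6 in 3 cells must be {1,2,3}; 3 in 2 cells must be {1,2}.
R1C1 = 7 − 4 = 3 completes the 7 down.
R1C2 = 6 − 4 = 2 completes the 6 across.
R2C2 = 3 − 2 = 1 completes the 3 down.
R2C3 = 12 − 5 = 7 completes the 12 across.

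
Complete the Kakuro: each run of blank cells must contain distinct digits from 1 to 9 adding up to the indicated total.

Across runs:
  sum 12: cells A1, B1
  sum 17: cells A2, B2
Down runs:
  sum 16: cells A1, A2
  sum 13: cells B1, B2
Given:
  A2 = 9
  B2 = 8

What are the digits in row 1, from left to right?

7, 5

17 in 2 cells must be {8,9}; 16 in 2 cells must be {7,9}.
A1 = 16 − 9 = 7 completes the 16 down.
B1 = 12 − 7 = 5 completes the 12 across.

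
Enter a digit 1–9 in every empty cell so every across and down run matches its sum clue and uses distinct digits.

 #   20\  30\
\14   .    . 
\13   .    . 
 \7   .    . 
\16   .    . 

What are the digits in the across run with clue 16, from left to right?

16 in 2 cells must be {7,9}; 30 in 4 cells must be {6,7,8,9}.
Only 6 fits R3C2 under both its across sum 7 and down sum 30.
R3C1 = 7 − 6 = 1 completes the 7 across.
Nothing is forced directly, so branch on R1C2, whose candidates are 8 or 9. If R1C2 = 9: that forces R1C1 = 5, after which R4C1 would have to be in {7,9} for the 16 across but in {6,8} for the 20 down — contradiction. So R1C2 = 8.
R1C1 = 14 − 8 = 6 completes the 14 across.
R4C1 = 9: the only remaining digit allowed by both the 16 across and the 20 down.
R4C2 = 16 − 9 = 7 completes the 16 across.

9 7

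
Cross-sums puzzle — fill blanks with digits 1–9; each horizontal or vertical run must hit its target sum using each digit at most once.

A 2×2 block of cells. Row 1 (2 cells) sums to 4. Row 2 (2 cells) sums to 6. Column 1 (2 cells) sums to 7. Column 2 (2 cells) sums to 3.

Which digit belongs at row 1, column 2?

4 in 2 cells must be {1,3}; 3 in 2 cells must be {1,2}.
The 4 across and the 3 down share only 1, so (1,2) = 1.
(2,2) = 3 − 1 = 2 completes the 3 down.
(1,1) = 4 − 1 = 3 completes the 4 across.
(2,1) = 6 − 2 = 4 completes the 6 across.

1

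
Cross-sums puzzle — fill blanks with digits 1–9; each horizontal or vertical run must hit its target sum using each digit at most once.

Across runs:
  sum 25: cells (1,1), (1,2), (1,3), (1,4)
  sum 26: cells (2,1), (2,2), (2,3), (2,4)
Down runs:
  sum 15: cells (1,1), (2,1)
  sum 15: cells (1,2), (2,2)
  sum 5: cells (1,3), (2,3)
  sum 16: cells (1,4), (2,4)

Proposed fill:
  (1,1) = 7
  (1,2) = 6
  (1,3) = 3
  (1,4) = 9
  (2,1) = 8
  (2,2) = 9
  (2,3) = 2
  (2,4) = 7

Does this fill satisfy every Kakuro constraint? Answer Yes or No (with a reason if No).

Yes

Across: 7+6+3+9=25; 8+9+2+7=26. Down: 7+8=15; 6+9=15; 3+2=5; 9+7=16. No digit repeats within any run.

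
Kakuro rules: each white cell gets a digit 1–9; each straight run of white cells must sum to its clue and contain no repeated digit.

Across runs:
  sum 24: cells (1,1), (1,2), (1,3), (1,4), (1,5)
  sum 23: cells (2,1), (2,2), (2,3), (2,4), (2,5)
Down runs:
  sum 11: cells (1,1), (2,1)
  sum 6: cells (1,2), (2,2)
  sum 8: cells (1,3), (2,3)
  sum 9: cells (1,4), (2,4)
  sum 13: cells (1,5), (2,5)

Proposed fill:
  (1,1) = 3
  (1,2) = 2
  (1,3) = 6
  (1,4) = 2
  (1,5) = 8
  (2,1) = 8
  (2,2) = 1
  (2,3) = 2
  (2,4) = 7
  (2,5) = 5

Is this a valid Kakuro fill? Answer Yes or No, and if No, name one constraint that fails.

No — the down run (1,2)–(2,2) sums to 3, not 6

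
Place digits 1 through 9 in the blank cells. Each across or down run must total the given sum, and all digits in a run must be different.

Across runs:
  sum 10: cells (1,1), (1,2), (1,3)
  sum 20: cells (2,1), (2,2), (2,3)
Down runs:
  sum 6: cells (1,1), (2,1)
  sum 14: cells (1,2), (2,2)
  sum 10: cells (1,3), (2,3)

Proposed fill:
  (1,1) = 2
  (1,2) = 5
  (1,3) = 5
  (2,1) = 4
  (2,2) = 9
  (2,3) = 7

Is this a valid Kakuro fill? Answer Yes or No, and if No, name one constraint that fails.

No — the down run (1,3)–(2,3) sums to 12, not 10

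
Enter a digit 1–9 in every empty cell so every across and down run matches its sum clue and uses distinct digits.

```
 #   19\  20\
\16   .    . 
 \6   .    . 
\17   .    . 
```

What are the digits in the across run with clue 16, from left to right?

9 7

16 in 2 cells must be {7,9}; 17 in 2 cells must be {8,9}.
Nothing is forced directly, so branch on R2C2, whose candidates are 4 or 5. If R2C2 = 5: then R2C1 would have to be in {1} for the 6 across but in {2,3,4,5,6,7,8,9} for the 19 down — contradiction. So R2C2 = 4.
R2C1 = 6 − 4 = 2 completes the 6 across.
Given what's placed, R3C2 must be 9 to fit the 17 across and 20 down.
R1C1 = 9: the only remaining digit allowed by both the 16 across and the 19 down.
R1C2 = 16 − 9 = 7 completes the 16 across.
R3C1 = 17 − 9 = 8 completes the 17 across.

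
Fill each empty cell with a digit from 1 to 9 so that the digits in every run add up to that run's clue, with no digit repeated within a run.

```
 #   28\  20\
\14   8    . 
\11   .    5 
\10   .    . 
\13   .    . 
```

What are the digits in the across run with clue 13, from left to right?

5 8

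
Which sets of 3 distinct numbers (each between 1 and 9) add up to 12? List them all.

{1,2,9}; {1,3,8}; {1,4,7}; {1,5,6}; {2,3,7}; {2,4,6}; {3,4,5}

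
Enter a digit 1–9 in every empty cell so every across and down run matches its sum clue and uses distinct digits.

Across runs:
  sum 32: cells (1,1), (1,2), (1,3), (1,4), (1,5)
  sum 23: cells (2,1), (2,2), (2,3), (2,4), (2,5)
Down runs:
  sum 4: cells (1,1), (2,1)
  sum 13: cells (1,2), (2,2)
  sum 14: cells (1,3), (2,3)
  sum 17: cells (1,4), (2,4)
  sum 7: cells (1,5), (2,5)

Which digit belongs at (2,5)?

4 in 2 cells must be {1,3}; 17 in 2 cells must be {8,9}.
Only 3 fits (1,1) under both its across sum 32 and down sum 4.
Given what's placed, (1,5) must be 5 to fit the 32 across and 7 down.
(2,1) = 4 − 3 = 1 completes the 4 down.
(2,5) = 7 − 5 = 2 completes the 7 down.

2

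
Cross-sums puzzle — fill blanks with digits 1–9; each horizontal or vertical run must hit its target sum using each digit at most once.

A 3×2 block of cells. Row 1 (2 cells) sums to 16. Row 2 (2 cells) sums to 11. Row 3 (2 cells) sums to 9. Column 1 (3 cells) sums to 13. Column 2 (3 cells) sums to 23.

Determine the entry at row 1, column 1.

7

16 in 2 cells must be {7,9}; 23 in 3 cells must be {6,8,9}.
The 16 across and the 23 down share only 9, so (1,2) = 9.
(1,1) = 16 − 9 = 7 completes the 16 across.
Nothing is forced directly, so branch on (2,2), whose candidates are 6 or 8. If (2,2) = 8: then (2,1) would have to be in {3} for the 11 across but in {1,2,4,5} for the 13 down — contradiction. So (2,2) = 6.
(2,1) = 11 − 6 = 5 completes the 11 across.
(3,1) = 13 − 12 = 1 completes the 13 down.
(3,2) = 9 − 1 = 8 completes the 9 across.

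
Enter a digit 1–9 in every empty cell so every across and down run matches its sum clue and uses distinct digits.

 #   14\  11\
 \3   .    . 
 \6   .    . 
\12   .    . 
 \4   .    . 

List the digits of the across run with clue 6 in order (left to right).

3 in 2 cells must be {1,2}; 4 in 2 cells must be {1,3}; 11 in 4 cells must be {1,2,3,5}.
Nothing is forced directly, so branch on R3C2, whose candidates are 3 or 5. If R3C2 = 3: then R3C1 would have to be in {9} for the 12 across but in {1,2,3,4,5,6,7,8} for the 14 down — contradiction. So R3C2 = 5.
R3C1 = 12 − 5 = 7 completes the 12 across.
Given what's placed, R4C1 must be 1 to fit the 4 across and 14 down.
R4C2 = 4 − 1 = 3 completes the 4 across.
R1C1 = 2: the only remaining digit allowed by both the 3 across and the 14 down.
R1C2 = 3 − 2 = 1 completes the 3 across.
R2C1 = 14 − 10 = 4 completes the 14 down.
R2C2 = 6 − 4 = 2 completes the 6 across.

4 2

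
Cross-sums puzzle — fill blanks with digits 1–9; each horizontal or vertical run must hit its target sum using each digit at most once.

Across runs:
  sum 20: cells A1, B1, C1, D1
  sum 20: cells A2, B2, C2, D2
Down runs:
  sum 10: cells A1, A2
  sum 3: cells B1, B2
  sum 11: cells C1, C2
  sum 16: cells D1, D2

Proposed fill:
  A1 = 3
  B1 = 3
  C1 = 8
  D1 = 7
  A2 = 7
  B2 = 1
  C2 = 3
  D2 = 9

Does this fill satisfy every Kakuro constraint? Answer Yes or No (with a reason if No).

No — the down run B1–B2 sums to 4, not 3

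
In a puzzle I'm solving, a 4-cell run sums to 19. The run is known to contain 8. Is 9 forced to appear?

No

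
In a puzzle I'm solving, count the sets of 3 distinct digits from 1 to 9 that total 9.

3

3 distinct digits from 1–9 sum between 6 and 24.
Enumerating: {1,2,6}, {1,3,5}, {2,3,4}.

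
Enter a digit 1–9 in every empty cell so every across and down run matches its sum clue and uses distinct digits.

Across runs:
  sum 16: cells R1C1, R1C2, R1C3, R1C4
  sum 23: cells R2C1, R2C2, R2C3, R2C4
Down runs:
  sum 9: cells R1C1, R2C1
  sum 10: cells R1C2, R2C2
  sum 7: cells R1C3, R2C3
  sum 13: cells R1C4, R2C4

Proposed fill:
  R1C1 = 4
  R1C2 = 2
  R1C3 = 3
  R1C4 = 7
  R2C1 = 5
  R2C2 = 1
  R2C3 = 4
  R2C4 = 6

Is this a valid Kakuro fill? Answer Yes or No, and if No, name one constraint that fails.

No — the across run R2C1–R2C4 sums to 16, not 23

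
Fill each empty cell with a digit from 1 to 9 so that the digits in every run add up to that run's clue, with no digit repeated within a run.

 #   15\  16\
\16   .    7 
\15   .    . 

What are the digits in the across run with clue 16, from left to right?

9 7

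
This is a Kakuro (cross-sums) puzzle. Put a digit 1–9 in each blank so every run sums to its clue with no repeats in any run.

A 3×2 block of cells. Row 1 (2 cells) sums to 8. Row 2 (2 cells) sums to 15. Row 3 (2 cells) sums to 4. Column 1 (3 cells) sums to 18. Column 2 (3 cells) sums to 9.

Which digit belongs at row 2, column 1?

4 in 2 cells must be {1,3}.
The 15 across and the 9 down share only 6, so (2,2) = 6.
Given what's placed, (3,2) must be 1 to fit the 4 across and 9 down.
(1,2) = 9 − 7 = 2 completes the 9 down.
(2,1) = 15 − 6 = 9 completes the 15 across.
(3,1) = 4 − 1 = 3 completes the 4 across.
(1,1) = 8 − 2 = 6 completes the 8 across.

9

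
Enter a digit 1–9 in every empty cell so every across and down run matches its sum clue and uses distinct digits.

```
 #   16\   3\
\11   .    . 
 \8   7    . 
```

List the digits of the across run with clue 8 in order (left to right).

7, 1

16 in 2 cells must be {7,9}; 3 in 2 cells must be {1,2}.
R1C1 = 16 − 7 = 9 completes the 16 down.
R1C2 = 11 − 9 = 2 completes the 11 across.
R2C2 = 8 − 7 = 1 completes the 8 across.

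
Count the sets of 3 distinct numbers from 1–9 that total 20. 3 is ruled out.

3

3 distinct digits from 1–9 sum between 6 and 24.
Dropping sets that contain 3.
Enumerating: {4,7,9}, {5,6,9}, {5,7,8}.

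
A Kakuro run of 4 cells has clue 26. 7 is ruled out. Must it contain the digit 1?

Counterexample: {3,6,8,9} sums to 26 under that restriction without using 1.

No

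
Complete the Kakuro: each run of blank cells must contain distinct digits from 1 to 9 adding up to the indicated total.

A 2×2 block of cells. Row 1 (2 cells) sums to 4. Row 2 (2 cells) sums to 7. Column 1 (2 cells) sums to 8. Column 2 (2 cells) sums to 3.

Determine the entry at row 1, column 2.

1

4 in 2 cells must be {1,3}; 3 in 2 cells must be {1,2}.
The 4 across and the 3 down share only 1, so (1,2) = 1.
(2,2) = 3 − 1 = 2 completes the 3 down.
(1,1) = 4 − 1 = 3 completes the 4 across.
(2,1) = 7 − 2 = 5 completes the 7 across.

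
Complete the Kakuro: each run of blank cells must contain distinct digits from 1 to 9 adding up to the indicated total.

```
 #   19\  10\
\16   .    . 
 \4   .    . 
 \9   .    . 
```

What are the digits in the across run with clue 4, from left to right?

3 1

16 in 2 cells must be {7,9}; 4 in 2 cells must be {1,3}.
The 16 across and the 10 down share only 7, so R1C2 = 7.
The 4 across and the 19 down share only 3, so R2C1 = 3.
R2C2 = 4 − 3 = 1 completes the 4 across.
R3C1 = 7: the only remaining digit allowed by both the 9 across and the 19 down.
R3C2 = 9 − 7 = 2 completes the 9 across.
R1C1 = 16 − 7 = 9 completes the 16 across.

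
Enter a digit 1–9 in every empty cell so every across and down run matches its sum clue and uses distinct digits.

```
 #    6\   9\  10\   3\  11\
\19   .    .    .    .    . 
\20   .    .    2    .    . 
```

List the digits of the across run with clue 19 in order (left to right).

1, 5, 8, 2, 3

3 in 2 cells must be {1,2}.
R1C3 = 10 − 2 = 8 completes the 10 down.
Given what's placed, R2C4 must be 1 to fit the 20 across and 3 down.
R1C4 = 3 − 1 = 2 completes the 3 down.
No cell is forced outright now. R2C1 can only be 4 or 5 (the digits allowed by both its 20 across and its 6 down). If R2C1 = 4: then R1C1 would have to be in {1,3,5} for the 19 across but in {2} for the 6 down — contradiction. So R2C1 = 5.
R1C1 = 6 − 5 = 1 completes the 6 down.
No cell is forced outright now. R1C2 can only be 3 or 5 (the digits allowed by both its 19 across and its 9 down). If R1C2 = 3: that forces R1C5 = 5, after which R2C2 would have to be in {3,4,8,9} for the 20 across but in {6} for the 9 down — contradiction. So R1C2 = 5.
R1C5 = 19 − 16 = 3 completes the 19 across.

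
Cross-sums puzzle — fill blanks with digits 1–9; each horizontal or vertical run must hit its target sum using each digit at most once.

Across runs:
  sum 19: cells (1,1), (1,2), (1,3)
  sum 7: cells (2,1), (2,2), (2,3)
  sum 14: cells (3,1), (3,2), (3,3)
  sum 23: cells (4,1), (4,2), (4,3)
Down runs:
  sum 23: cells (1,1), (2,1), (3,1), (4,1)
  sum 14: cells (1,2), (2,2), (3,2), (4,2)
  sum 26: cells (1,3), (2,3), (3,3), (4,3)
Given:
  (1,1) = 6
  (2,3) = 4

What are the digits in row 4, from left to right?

8, 6, 9

7 in 3 cells must be {1,2,4}; 23 in 3 cells must be {6,8,9}.
Nothing is forced directly, so branch on (4,2), whose candidates are 6 or 8. If (4,2) = 8: then (1,2) would have to be in {4,5,8,9} for the 19 across but in {1,2,3} for the 14 down — contradiction. So (4,2) = 6.
Nothing is forced directly, so branch on (2,1), whose candidates are 1 or 2. If (2,1) = 1: that forces (2,2) = 2, (4,1) = 9, (4,3) = 8, (1,2) = 5, after which (1,3) would have to be in {8} for the 19 across but in {5,9} for the 26 down — contradiction. So (2,1) = 2.
(2,2) = 7 − 6 = 1 completes the 7 across.
Given what's placed, (4,1) must be 8 to fit the 23 across and 23 down.
(4,3) = 23 − 14 = 9 completes the 23 across.
(3,1) = 23 − 16 = 7 completes the 23 down.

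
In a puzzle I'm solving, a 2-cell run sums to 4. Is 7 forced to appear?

The only way to make 4 from 2 distinct digits is {1,3}, which does not contain 7.

No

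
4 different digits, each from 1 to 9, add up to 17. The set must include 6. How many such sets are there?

3

4 distinct digits from 1–9 sum between 10 and 30.
Keeping only sets containing 6.
Enumerating: {1,2,6,8}, {1,3,6,7}, {2,4,5,6}.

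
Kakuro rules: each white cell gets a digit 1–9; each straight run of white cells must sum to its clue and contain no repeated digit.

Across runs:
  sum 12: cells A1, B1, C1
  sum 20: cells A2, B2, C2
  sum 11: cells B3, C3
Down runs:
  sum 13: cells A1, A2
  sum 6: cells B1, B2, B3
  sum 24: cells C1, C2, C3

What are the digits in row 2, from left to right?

6 in 3 cells must be {1,2,3}; 24 in 3 cells must be {7,8,9}.
Only 3 fits B2 under both its across sum 20 and down sum 6.
Given what's placed, B3 must be 2 to fit the 11 across and 6 down.
C3 = 11 − 2 = 9 completes the 11 across.
B1 = 6 − 5 = 1 completes the 6 down.
C2 = 8: the only remaining digit allowed by both the 20 across and the 24 down.
C1 = 24 − 17 = 7 completes the 24 down.
A2 = 20 − 11 = 9 completes the 20 across.

9 3 8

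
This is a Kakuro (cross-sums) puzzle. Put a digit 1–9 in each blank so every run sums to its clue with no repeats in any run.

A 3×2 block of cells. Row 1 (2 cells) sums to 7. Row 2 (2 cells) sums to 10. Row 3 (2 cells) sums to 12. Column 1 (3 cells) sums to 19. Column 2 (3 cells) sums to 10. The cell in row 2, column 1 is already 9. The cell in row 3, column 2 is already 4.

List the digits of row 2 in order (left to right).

9 1

(2,2) = 10 − 9 = 1 completes the 10 across.
(3,1) = 12 − 4 = 8 completes the 12 across.
(1,1) = 19 − 17 = 2 completes the 19 down.
(1,2) = 7 − 2 = 5 completes the 7 across.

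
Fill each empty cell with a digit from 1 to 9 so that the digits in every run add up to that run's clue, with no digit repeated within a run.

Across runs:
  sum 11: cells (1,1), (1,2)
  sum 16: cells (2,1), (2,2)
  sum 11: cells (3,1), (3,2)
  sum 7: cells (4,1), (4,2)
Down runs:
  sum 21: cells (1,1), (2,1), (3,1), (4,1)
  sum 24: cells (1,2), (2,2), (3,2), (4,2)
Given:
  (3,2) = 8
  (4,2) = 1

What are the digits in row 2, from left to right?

7 9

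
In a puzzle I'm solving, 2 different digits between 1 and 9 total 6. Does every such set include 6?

No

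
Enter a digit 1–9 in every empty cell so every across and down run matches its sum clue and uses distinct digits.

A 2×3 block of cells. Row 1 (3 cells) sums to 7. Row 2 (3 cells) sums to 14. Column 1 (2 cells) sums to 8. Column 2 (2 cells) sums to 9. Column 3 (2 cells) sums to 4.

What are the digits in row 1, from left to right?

7 in 3 cells must be {1,2,4}; 4 in 2 cells must be {1,3}.
The 7 across and the 4 down share only 1, so (1,3) = 1.
(2,3) = 4 − 1 = 3 completes the 4 down.
Given what's placed, (1,1) must be 2 to fit the 7 across and 8 down.
(1,2) = 7 − 3 = 4 completes the 7 across.
(2,1) = 8 − 2 = 6 completes the 8 down.
(2,2) = 14 − 9 = 5 completes the 14 across.

2, 4, 1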